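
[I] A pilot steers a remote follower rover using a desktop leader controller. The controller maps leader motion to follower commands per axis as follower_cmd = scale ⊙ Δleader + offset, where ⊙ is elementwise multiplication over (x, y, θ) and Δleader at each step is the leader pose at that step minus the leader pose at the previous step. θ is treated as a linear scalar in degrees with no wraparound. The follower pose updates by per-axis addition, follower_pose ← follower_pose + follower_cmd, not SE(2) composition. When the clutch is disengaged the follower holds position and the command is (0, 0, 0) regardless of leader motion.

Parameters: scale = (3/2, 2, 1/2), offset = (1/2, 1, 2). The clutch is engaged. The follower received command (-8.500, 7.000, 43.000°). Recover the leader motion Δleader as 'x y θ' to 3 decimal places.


-6.000 3.000 82.000

axis x: (-8.500 − 1/2) / (3/2) = -6.000
axis y: (7.000 − 1) / (2) = 3.000
axis θ: (43.000 − 2) / (1/2) = 82.000


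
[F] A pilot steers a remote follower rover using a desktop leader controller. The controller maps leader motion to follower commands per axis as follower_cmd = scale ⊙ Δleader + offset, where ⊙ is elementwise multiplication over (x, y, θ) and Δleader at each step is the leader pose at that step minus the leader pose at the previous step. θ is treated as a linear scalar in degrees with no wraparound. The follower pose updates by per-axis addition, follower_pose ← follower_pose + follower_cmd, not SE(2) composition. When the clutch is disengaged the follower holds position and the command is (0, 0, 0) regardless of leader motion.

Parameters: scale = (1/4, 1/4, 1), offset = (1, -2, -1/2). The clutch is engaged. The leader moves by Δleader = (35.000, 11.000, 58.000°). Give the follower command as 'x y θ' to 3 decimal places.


axis x: 1/4·35.000 + 1 = 9.750
axis y: 1/4·11.000 + -2 = 0.750
axis θ: 1·58.000 + -1/2 = 57.500

9.750 0.750 57.500


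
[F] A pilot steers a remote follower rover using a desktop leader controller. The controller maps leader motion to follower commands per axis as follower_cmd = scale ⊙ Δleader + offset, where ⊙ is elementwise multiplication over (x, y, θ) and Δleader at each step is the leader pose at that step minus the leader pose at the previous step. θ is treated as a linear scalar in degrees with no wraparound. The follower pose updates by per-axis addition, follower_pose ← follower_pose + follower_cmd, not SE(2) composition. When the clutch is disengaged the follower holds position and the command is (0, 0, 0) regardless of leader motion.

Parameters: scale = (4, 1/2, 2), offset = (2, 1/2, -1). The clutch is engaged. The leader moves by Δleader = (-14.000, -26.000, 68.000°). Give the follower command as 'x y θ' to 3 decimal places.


axis x: 4·-14.000 + 2 = -54.000
axis y: 1/2·-26.000 + 1/2 = -12.500
axis θ: 2·68.000 + -1 = 135.000

-54.000 -12.500 135.000


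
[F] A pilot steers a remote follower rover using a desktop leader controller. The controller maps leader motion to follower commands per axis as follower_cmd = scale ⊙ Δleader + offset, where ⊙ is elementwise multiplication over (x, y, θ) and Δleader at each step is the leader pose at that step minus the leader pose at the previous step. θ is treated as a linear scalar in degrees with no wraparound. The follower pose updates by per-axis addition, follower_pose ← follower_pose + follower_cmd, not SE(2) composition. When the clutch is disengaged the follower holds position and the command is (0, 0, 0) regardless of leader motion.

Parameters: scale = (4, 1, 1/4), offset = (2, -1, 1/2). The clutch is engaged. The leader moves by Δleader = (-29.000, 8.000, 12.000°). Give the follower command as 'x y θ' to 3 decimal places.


-114.000 7.000 3.500

axis x: 4·-29.000 + 2 = -114.000
axis y: 1·8.000 + -1 = 7.000
axis θ: 1/4·12.000 + 1/2 = 3.500


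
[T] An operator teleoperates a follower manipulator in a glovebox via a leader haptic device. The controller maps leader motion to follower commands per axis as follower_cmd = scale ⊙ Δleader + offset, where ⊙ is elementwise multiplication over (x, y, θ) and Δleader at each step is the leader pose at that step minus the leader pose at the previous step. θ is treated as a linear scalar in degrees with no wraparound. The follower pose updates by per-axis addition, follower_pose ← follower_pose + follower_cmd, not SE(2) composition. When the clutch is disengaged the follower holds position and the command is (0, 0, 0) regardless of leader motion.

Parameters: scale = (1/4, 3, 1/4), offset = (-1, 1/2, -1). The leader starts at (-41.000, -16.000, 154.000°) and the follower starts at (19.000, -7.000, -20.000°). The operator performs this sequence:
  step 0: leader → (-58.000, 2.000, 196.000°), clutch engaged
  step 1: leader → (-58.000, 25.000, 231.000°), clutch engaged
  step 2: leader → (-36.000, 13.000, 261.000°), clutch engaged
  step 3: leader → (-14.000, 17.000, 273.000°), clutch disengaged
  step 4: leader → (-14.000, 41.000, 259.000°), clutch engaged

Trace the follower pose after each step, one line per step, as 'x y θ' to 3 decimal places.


step 0: Δleader=(-17.000, 18.000, 42.000°), engaged; cmd=(-5.250, 54.500, 9.500°) → follower=(13.750, 47.500, -10.500°)
step 1: Δleader=(0.000, 23.000, 35.000°), engaged; cmd=(-1.000, 69.500, 7.750°) → follower=(12.750, 117.000, -2.750°)
step 2: Δleader=(22.000, -12.000, 30.000°), engaged; cmd=(4.500, -35.500, 6.500°) → follower=(17.250, 81.500, 3.750°)
step 3: Δleader=(22.000, 4.000, 12.000°), disengaged; cmd=(0,0,0) → follower holds at (17.250, 81.500, 3.750°)
step 4: Δleader=(0.000, 24.000, -14.000°), engaged; cmd=(-1.000, 72.500, -4.500°) → follower=(16.250, 154.000, -0.750°)

13.750 47.500 -10.500
12.750 117.000 -2.750
17.250 81.500 3.750
17.250 81.500 3.750
16.250 154.000 -0.750


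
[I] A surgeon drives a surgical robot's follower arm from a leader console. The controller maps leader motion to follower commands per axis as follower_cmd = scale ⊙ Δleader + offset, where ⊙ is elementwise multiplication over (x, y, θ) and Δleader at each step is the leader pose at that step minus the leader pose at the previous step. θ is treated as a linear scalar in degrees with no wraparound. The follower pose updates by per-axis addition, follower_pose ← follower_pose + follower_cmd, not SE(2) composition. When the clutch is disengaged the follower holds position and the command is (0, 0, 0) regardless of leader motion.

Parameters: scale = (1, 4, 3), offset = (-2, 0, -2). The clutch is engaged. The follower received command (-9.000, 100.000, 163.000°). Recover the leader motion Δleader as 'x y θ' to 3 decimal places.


-7.000 25.000 55.000

axis x: (-9.000 − -2) / (1) = -7.000
axis y: (100.000 − 0) / (4) = 25.000
axis θ: (163.000 − -2) / (3) = 55.000


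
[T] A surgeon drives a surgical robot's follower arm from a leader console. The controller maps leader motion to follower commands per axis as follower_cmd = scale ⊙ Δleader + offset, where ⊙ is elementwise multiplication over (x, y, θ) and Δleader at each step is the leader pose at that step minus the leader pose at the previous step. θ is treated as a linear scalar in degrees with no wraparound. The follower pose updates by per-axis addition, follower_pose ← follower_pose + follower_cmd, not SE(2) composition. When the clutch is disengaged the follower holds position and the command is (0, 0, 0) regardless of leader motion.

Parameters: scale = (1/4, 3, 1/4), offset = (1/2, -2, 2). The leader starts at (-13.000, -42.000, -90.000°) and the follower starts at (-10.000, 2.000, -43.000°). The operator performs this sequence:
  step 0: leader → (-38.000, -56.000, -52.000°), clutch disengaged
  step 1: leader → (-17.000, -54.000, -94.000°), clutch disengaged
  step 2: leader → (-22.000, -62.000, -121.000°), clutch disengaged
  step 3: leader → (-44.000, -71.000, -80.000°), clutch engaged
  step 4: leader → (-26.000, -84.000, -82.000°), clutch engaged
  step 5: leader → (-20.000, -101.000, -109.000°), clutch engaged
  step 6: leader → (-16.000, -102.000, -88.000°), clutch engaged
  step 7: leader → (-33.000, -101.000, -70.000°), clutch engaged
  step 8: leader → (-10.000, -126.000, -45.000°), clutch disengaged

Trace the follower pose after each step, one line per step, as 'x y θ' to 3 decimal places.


step 0: Δleader=(-25.000, -14.000, 38.000°), disengaged; cmd=(0,0,0) → follower holds at (-10.000, 2.000, -43.000°)
step 1: Δleader=(21.000, 2.000, -42.000°), disengaged; cmd=(0,0,0) → follower holds at (-10.000, 2.000, -43.000°)
step 2: Δleader=(-5.000, -8.000, -27.000°), disengaged; cmd=(0,0,0) → follower holds at (-10.000, 2.000, -43.000°)
step 3: Δleader=(-22.000, -9.000, 41.000°), engaged; cmd=(-5.000, -29.000, 12.250°) → follower=(-15.000, -27.000, -30.750°)
step 4: Δleader=(18.000, -13.000, -2.000°), engaged; cmd=(5.000, -41.000, 1.500°) → follower=(-10.000, -68.000, -29.250°)
step 5: Δleader=(6.000, -17.000, -27.000°), engaged; cmd=(2.000, -53.000, -4.750°) → follower=(-8.000, -121.000, -34.000°)
step 6: Δleader=(4.000, -1.000, 21.000°), engaged; cmd=(1.500, -5.000, 7.250°) → follower=(-6.500, -126.000, -26.750°)
step 7: Δleader=(-17.000, 1.000, 18.000°), engaged; cmd=(-3.750, 1.000, 6.500°) → follower=(-10.250, -125.000, -20.250°)
step 8: Δleader=(23.000, -25.000, 25.000°), disengaged; cmd=(0,0,0) → follower holds at (-10.250, -125.000, -20.250°)

-10.000 2.000 -43.000
-10.000 2.000 -43.000
-10.000 2.000 -43.000
-15.000 -27.000 -30.750
-10.000 -68.000 -29.250
-8.000 -121.000 -34.000
-6.500 -126.000 -26.750
-10.250 -125.000 -20.250
-10.250 -125.000 -20.250


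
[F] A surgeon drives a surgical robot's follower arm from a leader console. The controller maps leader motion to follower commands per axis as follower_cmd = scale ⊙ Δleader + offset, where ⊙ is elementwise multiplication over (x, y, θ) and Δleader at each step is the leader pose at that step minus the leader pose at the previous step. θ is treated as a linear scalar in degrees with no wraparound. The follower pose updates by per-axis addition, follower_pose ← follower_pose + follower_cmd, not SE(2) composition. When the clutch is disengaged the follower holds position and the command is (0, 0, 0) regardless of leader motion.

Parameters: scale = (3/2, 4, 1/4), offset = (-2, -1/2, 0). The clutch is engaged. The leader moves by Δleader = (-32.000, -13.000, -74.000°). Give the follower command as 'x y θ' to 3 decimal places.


-50.000 -52.500 -18.500

axis x: 3/2·-32.000 + -2 = -50.000
axis y: 4·-13.000 + -1/2 = -52.500
axis θ: 1/4·-74.000 + 0 = -18.500


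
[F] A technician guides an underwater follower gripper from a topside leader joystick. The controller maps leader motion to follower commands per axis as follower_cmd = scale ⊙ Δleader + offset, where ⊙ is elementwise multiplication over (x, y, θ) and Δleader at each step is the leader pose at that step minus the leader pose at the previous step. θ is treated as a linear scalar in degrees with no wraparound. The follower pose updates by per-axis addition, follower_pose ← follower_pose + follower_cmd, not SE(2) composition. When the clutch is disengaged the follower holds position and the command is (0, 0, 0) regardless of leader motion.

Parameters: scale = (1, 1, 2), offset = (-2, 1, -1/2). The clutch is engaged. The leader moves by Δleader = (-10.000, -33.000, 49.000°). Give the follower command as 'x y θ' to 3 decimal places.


axis x: 1·-10.000 + -2 = -12.000
axis y: 1·-33.000 + 1 = -32.000
axis θ: 2·49.000 + -1/2 = 97.500

-12.000 -32.000 97.500


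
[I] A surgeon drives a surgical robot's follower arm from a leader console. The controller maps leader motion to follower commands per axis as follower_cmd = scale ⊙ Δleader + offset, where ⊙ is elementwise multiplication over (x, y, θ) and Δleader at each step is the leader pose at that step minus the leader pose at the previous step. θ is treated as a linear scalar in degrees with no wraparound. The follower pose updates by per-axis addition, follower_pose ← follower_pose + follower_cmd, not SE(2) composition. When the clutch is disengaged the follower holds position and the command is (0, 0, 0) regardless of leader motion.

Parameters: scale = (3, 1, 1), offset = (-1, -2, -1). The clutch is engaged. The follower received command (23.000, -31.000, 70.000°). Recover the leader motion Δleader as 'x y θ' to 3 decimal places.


8.000 -29.000 71.000

axis x: (23.000 − -1) / (3) = 8.000
axis y: (-31.000 − -2) / (1) = -29.000
axis θ: (70.000 − -1) / (1) = 71.000


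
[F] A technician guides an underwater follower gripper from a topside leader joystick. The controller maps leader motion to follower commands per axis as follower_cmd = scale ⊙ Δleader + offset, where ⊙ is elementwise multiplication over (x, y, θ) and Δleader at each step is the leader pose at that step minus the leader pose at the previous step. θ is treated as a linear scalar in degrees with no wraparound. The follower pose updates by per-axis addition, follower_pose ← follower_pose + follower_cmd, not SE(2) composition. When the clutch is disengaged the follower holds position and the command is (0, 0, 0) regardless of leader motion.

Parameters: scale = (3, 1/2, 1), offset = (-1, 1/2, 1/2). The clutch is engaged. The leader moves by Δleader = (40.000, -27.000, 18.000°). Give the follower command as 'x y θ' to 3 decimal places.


axis x: 3·40.000 + -1 = 119.000
axis y: 1/2·-27.000 + 1/2 = -13.000
axis θ: 1·18.000 + 1/2 = 18.500

119.000 -13.000 18.500


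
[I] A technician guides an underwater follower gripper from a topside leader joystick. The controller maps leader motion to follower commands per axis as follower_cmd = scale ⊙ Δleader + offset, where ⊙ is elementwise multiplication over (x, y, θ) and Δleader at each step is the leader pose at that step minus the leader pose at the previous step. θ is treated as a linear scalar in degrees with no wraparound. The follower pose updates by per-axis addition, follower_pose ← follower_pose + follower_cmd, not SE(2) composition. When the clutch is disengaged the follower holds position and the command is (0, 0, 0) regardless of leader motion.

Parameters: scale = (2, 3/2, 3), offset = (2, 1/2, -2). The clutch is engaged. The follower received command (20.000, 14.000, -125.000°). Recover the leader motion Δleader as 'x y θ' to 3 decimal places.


axis x: (20.000 − 2) / (2) = 9.000
axis y: (14.000 − 1/2) / (3/2) = 9.000
axis θ: (-125.000 − -2) / (3) = -41.000

9.000 9.000 -41.000


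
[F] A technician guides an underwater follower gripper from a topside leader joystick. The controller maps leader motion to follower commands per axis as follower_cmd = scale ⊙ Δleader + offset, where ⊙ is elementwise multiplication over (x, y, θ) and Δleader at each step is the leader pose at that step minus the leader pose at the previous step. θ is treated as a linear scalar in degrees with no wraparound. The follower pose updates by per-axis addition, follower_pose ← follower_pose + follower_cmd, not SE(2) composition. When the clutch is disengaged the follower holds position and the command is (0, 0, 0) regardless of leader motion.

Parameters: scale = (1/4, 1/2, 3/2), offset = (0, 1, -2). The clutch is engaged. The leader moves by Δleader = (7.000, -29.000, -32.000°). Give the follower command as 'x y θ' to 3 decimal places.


axis x: 1/4·7.000 + 0 = 1.750
axis y: 1/2·-29.000 + 1 = -13.500
axis θ: 3/2·-32.000 + -2 = -50.000

1.750 -13.500 -50.000


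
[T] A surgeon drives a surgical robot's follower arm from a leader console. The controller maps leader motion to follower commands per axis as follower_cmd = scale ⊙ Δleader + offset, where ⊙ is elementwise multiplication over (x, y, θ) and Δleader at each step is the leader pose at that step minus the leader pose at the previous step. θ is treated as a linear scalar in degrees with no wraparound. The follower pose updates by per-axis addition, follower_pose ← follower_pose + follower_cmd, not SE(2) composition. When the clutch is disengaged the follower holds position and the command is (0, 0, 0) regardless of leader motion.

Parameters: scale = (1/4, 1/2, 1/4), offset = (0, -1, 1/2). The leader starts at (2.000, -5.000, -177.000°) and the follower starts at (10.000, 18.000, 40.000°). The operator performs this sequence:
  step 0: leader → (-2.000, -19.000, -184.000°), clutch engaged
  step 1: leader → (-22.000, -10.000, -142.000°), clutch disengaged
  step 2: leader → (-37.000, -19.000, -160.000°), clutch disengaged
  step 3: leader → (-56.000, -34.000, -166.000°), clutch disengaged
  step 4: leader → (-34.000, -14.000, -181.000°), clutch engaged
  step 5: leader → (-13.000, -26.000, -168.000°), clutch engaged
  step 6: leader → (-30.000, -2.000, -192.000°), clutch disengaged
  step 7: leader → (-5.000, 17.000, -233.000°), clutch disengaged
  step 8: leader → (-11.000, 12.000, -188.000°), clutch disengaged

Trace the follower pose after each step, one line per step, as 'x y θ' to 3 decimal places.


9.000 10.000 38.750
9.000 10.000 38.750
9.000 10.000 38.750
9.000 10.000 38.750
14.500 19.000 35.500
19.750 12.000 39.250
19.750 12.000 39.250
19.750 12.000 39.250
19.750 12.000 39.250

step 0: Δleader=(-4.000, -14.000, -7.000°), engaged; cmd=(-1.000, -8.000, -1.250°) → follower=(9.000, 10.000, 38.750°)
step 1: Δleader=(-20.000, 9.000, 42.000°), disengaged; cmd=(0,0,0) → follower holds at (9.000, 10.000, 38.750°)
step 2: Δleader=(-15.000, -9.000, -18.000°), disengaged; cmd=(0,0,0) → follower holds at (9.000, 10.000, 38.750°)
step 3: Δleader=(-19.000, -15.000, -6.000°), disengaged; cmd=(0,0,0) → follower holds at (9.000, 10.000, 38.750°)
step 4: Δleader=(22.000, 20.000, -15.000°), engaged; cmd=(5.500, 9.000, -3.250°) → follower=(14.500, 19.000, 35.500°)
step 5: Δleader=(21.000, -12.000, 13.000°), engaged; cmd=(5.250, -7.000, 3.750°) → follower=(19.750, 12.000, 39.250°)
step 6: Δleader=(-17.000, 24.000, -24.000°), disengaged; cmd=(0,0,0) → follower holds at (19.750, 12.000, 39.250°)
step 7: Δleader=(25.000, 19.000, -41.000°), disengaged; cmd=(0,0,0) → follower holds at (19.750, 12.000, 39.250°)
step 8: Δleader=(-6.000, -5.000, 45.000°), disengaged; cmd=(0,0,0) → follower holds at (19.750, 12.000, 39.250°)


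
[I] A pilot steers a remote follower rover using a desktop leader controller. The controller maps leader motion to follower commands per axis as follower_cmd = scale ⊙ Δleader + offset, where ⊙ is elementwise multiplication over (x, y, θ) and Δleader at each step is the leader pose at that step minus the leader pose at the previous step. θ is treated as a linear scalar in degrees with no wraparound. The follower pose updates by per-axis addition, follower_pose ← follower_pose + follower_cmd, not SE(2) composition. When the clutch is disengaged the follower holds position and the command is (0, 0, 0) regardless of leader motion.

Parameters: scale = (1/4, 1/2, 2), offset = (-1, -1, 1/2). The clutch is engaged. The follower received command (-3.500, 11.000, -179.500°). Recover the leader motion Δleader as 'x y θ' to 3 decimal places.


-10.000 24.000 -90.000

axis x: (-3.500 − -1) / (1/4) = -10.000
axis y: (11.000 − -1) / (1/2) = 24.000
axis θ: (-179.500 − 1/2) / (2) = -90.000


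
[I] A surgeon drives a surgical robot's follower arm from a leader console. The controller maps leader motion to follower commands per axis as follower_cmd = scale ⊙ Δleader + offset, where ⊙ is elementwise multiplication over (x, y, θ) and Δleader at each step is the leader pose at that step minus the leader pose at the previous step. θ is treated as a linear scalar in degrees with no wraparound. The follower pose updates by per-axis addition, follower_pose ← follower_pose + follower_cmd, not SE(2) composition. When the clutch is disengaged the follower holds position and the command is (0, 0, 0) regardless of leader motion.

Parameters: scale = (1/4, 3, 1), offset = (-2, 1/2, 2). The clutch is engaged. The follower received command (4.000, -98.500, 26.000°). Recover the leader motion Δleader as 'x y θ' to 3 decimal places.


24.000 -33.000 24.000

axis x: (4.000 − -2) / (1/4) = 24.000
axis y: (-98.500 − 1/2) / (3) = -33.000
axis θ: (26.000 − 2) / (1) = 24.000


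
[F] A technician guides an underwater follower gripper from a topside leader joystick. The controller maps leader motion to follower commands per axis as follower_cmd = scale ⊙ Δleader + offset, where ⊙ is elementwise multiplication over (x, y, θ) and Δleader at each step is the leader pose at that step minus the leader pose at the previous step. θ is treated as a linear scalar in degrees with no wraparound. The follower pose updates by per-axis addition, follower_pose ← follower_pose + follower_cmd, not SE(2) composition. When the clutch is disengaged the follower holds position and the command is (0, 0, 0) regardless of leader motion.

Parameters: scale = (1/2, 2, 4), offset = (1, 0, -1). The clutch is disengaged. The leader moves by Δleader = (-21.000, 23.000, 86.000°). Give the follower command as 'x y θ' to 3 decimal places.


0.000 0.000 0.000

clutch disengaged → follower holds; cmd = (0, 0, 0)


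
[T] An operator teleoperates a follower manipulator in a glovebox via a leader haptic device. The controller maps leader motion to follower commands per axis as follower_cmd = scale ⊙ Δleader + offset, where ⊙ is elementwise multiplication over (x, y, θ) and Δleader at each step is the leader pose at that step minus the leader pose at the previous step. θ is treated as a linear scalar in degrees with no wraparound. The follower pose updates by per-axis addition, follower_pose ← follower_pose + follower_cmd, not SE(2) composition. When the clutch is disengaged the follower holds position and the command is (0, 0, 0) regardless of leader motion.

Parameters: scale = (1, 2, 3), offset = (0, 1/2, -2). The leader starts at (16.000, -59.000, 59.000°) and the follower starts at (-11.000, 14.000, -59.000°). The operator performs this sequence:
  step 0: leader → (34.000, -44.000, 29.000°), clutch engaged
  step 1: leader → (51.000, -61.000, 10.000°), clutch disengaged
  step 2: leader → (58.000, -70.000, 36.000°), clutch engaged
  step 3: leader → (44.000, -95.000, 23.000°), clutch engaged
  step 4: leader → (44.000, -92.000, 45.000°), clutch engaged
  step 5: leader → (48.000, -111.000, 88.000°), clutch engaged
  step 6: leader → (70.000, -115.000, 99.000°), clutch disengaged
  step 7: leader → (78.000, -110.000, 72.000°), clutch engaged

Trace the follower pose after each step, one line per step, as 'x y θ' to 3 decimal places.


7.000 44.500 -151.000
7.000 44.500 -151.000
14.000 27.000 -75.000
0.000 -22.500 -116.000
0.000 -16.000 -52.000
4.000 -53.500 75.000
4.000 -53.500 75.000
12.000 -43.000 -8.000

step 0: Δleader=(18.000, 15.000, -30.000°), engaged; cmd=(18.000, 30.500, -92.000°) → follower=(7.000, 44.500, -151.000°)
step 1: Δleader=(17.000, -17.000, -19.000°), disengaged; cmd=(0,0,0) → follower holds at (7.000, 44.500, -151.000°)
step 2: Δleader=(7.000, -9.000, 26.000°), engaged; cmd=(7.000, -17.500, 76.000°) → follower=(14.000, 27.000, -75.000°)
step 3: Δleader=(-14.000, -25.000, -13.000°), engaged; cmd=(-14.000, -49.500, -41.000°) → follower=(0.000, -22.500, -116.000°)
step 4: Δleader=(0.000, 3.000, 22.000°), engaged; cmd=(0.000, 6.500, 64.000°) → follower=(0.000, -16.000, -52.000°)
step 5: Δleader=(4.000, -19.000, 43.000°), engaged; cmd=(4.000, -37.500, 127.000°) → follower=(4.000, -53.500, 75.000°)
step 6: Δleader=(22.000, -4.000, 11.000°), disengaged; cmd=(0,0,0) → follower holds at (4.000, -53.500, 75.000°)
step 7: Δleader=(8.000, 5.000, -27.000°), engaged; cmd=(8.000, 10.500, -83.000°) → follower=(12.000, -43.000, -8.000°)


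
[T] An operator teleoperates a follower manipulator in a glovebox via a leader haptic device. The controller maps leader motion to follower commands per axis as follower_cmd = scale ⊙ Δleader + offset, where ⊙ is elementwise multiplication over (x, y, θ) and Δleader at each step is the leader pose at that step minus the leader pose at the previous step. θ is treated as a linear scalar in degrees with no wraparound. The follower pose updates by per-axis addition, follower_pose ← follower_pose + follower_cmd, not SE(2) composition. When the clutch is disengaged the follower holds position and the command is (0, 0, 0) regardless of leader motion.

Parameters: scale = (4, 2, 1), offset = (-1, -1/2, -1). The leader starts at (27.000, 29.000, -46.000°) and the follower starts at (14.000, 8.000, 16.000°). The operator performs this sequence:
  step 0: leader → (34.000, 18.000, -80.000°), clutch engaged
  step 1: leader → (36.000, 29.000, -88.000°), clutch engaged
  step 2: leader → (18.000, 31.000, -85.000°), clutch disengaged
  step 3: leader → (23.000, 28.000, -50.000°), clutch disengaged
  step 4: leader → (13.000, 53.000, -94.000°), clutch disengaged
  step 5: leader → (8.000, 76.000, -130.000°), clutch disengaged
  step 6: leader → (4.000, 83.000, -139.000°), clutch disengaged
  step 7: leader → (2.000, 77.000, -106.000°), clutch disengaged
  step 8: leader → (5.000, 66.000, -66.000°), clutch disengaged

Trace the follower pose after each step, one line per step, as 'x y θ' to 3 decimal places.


step 0: Δleader=(7.000, -11.000, -34.000°), engaged; cmd=(27.000, -22.500, -35.000°) → follower=(41.000, -14.500, -19.000°)
step 1: Δleader=(2.000, 11.000, -8.000°), engaged; cmd=(7.000, 21.500, -9.000°) → follower=(48.000, 7.000, -28.000°)
step 2: Δleader=(-18.000, 2.000, 3.000°), disengaged; cmd=(0,0,0) → follower holds at (48.000, 7.000, -28.000°)
step 3: Δleader=(5.000, -3.000, 35.000°), disengaged; cmd=(0,0,0) → follower holds at (48.000, 7.000, -28.000°)
step 4: Δleader=(-10.000, 25.000, -44.000°), disengaged; cmd=(0,0,0) → follower holds at (48.000, 7.000, -28.000°)
step 5: Δleader=(-5.000, 23.000, -36.000°), disengaged; cmd=(0,0,0) → follower holds at (48.000, 7.000, -28.000°)
step 6: Δleader=(-4.000, 7.000, -9.000°), disengaged; cmd=(0,0,0) → follower holds at (48.000, 7.000, -28.000°)
step 7: Δleader=(-2.000, -6.000, 33.000°), disengaged; cmd=(0,0,0) → follower holds at (48.000, 7.000, -28.000°)
step 8: Δleader=(3.000, -11.000, 40.000°), disengaged; cmd=(0,0,0) → follower holds at (48.000, 7.000, -28.000°)

41.000 -14.500 -19.000
48.000 7.000 -28.000
48.000 7.000 -28.000
48.000 7.000 -28.000
48.000 7.000 -28.000
48.000 7.000 -28.000
48.000 7.000 -28.000
48.000 7.000 -28.000
48.000 7.000 -28.000


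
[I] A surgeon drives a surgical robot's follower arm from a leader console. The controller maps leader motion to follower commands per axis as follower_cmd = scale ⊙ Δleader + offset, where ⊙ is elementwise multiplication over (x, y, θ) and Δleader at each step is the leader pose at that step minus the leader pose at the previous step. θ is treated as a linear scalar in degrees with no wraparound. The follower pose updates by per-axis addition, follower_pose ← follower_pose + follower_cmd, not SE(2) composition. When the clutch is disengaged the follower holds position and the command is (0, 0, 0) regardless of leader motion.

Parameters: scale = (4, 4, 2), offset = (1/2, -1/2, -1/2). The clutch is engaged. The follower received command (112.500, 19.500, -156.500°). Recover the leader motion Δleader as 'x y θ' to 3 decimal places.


28.000 5.000 -78.000

axis x: (112.500 − 1/2) / (4) = 28.000
axis y: (19.500 − -1/2) / (4) = 5.000
axis θ: (-156.500 − -1/2) / (2) = -78.000


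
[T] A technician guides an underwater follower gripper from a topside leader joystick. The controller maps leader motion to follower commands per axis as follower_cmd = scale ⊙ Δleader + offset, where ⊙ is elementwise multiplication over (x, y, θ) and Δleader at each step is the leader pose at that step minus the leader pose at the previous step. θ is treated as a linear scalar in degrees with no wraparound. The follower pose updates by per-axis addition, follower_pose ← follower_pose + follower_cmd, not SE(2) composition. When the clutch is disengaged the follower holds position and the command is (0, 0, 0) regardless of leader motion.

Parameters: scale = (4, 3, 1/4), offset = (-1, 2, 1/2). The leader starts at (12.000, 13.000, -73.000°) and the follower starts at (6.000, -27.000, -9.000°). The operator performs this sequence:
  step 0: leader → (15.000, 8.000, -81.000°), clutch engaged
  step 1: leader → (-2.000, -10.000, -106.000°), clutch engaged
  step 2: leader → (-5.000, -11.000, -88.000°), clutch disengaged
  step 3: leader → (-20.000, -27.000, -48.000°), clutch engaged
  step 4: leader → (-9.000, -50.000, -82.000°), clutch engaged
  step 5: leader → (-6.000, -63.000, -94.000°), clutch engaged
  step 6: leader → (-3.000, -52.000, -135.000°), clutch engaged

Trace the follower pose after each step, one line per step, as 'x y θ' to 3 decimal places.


step 0: Δleader=(3.000, -5.000, -8.000°), engaged; cmd=(11.000, -13.000, -1.500°) → follower=(17.000, -40.000, -10.500°)
step 1: Δleader=(-17.000, -18.000, -25.000°), engaged; cmd=(-69.000, -52.000, -5.750°) → follower=(-52.000, -92.000, -16.250°)
step 2: Δleader=(-3.000, -1.000, 18.000°), disengaged; cmd=(0,0,0) → follower holds at (-52.000, -92.000, -16.250°)
step 3: Δleader=(-15.000, -16.000, 40.000°), engaged; cmd=(-61.000, -46.000, 10.500°) → follower=(-113.000, -138.000, -5.750°)
step 4: Δleader=(11.000, -23.000, -34.000°), engaged; cmd=(43.000, -67.000, -8.000°) → follower=(-70.000, -205.000, -13.750°)
step 5: Δleader=(3.000, -13.000, -12.000°), engaged; cmd=(11.000, -37.000, -2.500°) → follower=(-59.000, -242.000, -16.250°)
step 6: Δleader=(3.000, 11.000, -41.000°), engaged; cmd=(11.000, 35.000, -9.750°) → follower=(-48.000, -207.000, -26.000°)

17.000 -40.000 -10.500
-52.000 -92.000 -16.250
-52.000 -92.000 -16.250
-113.000 -138.000 -5.750
-70.000 -205.000 -13.750
-59.000 -242.000 -16.250
-48.000 -207.000 -26.000


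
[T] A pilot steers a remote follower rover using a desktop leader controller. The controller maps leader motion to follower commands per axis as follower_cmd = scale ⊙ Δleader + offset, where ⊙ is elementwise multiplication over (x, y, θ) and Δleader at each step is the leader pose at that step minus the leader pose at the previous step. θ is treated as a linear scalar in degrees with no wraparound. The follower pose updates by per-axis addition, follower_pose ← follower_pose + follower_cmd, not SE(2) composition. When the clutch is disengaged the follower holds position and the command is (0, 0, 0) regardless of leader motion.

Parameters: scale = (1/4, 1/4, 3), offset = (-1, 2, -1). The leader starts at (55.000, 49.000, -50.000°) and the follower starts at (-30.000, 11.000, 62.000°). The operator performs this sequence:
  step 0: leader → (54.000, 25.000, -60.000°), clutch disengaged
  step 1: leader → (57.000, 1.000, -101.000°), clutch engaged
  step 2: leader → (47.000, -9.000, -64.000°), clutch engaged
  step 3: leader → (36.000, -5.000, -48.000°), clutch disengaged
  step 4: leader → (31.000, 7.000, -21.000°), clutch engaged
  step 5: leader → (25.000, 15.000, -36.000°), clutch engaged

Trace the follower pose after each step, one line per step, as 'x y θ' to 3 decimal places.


step 0: Δleader=(-1.000, -24.000, -10.000°), disengaged; cmd=(0,0,0) → follower holds at (-30.000, 11.000, 62.000°)
step 1: Δleader=(3.000, -24.000, -41.000°), engaged; cmd=(-0.250, -4.000, -124.000°) → follower=(-30.250, 7.000, -62.000°)
step 2: Δleader=(-10.000, -10.000, 37.000°), engaged; cmd=(-3.500, -0.500, 110.000°) → follower=(-33.750, 6.500, 48.000°)
step 3: Δleader=(-11.000, 4.000, 16.000°), disengaged; cmd=(0,0,0) → follower holds at (-33.750, 6.500, 48.000°)
step 4: Δleader=(-5.000, 12.000, 27.000°), engaged; cmd=(-2.250, 5.000, 80.000°) → follower=(-36.000, 11.500, 128.000°)
step 5: Δleader=(-6.000, 8.000, -15.000°), engaged; cmd=(-2.500, 4.000, -46.000°) → follower=(-38.500, 15.500, 82.000°)

-30.000 11.000 62.000
-30.250 7.000 -62.000
-33.750 6.500 48.000
-33.750 6.500 48.000
-36.000 11.500 128.000
-38.500 15.500 82.000


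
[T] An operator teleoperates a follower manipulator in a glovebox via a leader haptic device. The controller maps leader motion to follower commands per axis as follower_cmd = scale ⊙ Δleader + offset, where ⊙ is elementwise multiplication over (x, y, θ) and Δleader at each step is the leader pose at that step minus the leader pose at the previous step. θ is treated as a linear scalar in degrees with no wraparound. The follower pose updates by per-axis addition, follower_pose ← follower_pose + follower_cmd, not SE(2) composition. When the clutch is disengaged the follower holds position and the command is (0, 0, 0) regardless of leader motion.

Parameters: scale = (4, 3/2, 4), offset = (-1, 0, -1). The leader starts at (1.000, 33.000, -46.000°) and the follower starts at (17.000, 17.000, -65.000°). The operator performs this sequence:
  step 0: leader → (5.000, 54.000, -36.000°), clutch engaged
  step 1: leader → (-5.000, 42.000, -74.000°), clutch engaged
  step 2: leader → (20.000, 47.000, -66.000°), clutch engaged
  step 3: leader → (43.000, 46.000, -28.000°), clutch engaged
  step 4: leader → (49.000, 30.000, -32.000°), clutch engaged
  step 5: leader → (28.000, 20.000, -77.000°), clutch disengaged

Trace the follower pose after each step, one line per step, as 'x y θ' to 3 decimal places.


32.000 48.500 -26.000
-9.000 30.500 -179.000
90.000 38.000 -148.000
181.000 36.500 3.000
204.000 12.500 -14.000
204.000 12.500 -14.000

step 0: Δleader=(4.000, 21.000, 10.000°), engaged; cmd=(15.000, 31.500, 39.000°) → follower=(32.000, 48.500, -26.000°)
step 1: Δleader=(-10.000, -12.000, -38.000°), engaged; cmd=(-41.000, -18.000, -153.000°) → follower=(-9.000, 30.500, -179.000°)
step 2: Δleader=(25.000, 5.000, 8.000°), engaged; cmd=(99.000, 7.500, 31.000°) → follower=(90.000, 38.000, -148.000°)
step 3: Δleader=(23.000, -1.000, 38.000°), engaged; cmd=(91.000, -1.500, 151.000°) → follower=(181.000, 36.500, 3.000°)
step 4: Δleader=(6.000, -16.000, -4.000°), engaged; cmd=(23.000, -24.000, -17.000°) → follower=(204.000, 12.500, -14.000°)
step 5: Δleader=(-21.000, -10.000, -45.000°), disengaged; cmd=(0,0,0) → follower holds at (204.000, 12.500, -14.000°)


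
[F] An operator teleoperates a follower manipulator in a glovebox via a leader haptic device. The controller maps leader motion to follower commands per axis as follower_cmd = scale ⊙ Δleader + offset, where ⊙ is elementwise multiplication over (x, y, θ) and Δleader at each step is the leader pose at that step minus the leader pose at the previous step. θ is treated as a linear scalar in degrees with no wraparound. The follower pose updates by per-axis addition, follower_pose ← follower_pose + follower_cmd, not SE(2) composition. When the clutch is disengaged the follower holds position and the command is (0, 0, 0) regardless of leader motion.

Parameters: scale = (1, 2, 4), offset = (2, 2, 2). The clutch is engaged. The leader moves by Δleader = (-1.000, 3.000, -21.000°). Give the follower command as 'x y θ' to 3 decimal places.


1.000 8.000 -82.000

axis x: 1·-1.000 + 2 = 1.000
axis y: 2·3.000 + 2 = 8.000
axis θ: 4·-21.000 + 2 = -82.000


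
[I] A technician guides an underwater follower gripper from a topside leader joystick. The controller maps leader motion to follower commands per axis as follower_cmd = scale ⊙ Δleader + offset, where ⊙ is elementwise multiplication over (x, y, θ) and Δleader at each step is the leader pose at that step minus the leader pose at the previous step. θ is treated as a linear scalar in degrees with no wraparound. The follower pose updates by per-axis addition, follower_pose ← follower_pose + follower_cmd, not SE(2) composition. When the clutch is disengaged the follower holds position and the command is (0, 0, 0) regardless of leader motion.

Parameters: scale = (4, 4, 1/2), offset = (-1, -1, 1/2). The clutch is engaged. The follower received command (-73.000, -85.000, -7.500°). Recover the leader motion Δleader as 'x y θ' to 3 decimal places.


axis x: (-73.000 − -1) / (4) = -18.000
axis y: (-85.000 − -1) / (4) = -21.000
axis θ: (-7.500 − 1/2) / (1/2) = -16.000

-18.000 -21.000 -16.000


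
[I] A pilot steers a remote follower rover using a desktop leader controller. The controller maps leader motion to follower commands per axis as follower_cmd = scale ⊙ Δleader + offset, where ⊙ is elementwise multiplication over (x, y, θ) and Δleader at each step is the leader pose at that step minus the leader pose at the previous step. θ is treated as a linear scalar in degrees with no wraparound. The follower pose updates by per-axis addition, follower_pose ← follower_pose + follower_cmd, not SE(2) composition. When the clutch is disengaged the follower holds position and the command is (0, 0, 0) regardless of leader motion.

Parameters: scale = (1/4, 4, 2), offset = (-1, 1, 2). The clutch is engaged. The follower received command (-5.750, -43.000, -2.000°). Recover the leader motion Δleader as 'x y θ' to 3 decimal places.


-19.000 -11.000 -2.000

axis x: (-5.750 − -1) / (1/4) = -19.000
axis y: (-43.000 − 1) / (4) = -11.000
axis θ: (-2.000 − 2) / (2) = -2.000


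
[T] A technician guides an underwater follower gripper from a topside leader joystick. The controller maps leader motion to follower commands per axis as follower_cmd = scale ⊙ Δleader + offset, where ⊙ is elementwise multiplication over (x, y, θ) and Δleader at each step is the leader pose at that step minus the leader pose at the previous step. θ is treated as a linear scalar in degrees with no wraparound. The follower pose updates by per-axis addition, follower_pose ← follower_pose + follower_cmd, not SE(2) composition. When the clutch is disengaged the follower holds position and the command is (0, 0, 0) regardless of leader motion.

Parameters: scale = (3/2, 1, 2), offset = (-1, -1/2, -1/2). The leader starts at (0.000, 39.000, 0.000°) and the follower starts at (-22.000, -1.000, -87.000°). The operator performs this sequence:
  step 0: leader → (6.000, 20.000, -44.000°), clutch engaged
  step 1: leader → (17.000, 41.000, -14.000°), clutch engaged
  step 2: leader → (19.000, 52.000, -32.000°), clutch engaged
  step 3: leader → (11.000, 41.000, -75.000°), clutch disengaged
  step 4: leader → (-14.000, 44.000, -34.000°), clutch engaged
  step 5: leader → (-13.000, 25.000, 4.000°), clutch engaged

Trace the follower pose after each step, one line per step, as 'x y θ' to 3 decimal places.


step 0: Δleader=(6.000, -19.000, -44.000°), engaged; cmd=(8.000, -19.500, -88.500°) → follower=(-14.000, -20.500, -175.500°)
step 1: Δleader=(11.000, 21.000, 30.000°), engaged; cmd=(15.500, 20.500, 59.500°) → follower=(1.500, 0.000, -116.000°)
step 2: Δleader=(2.000, 11.000, -18.000°), engaged; cmd=(2.000, 10.500, -36.500°) → follower=(3.500, 10.500, -152.500°)
step 3: Δleader=(-8.000, -11.000, -43.000°), disengaged; cmd=(0,0,0) → follower holds at (3.500, 10.500, -152.500°)
step 4: Δleader=(-25.000, 3.000, 41.000°), engaged; cmd=(-38.500, 2.500, 81.500°) → follower=(-35.000, 13.000, -71.000°)
step 5: Δleader=(1.000, -19.000, 38.000°), engaged; cmd=(0.500, -19.500, 75.500°) → follower=(-34.500, -6.500, 4.500°)

-14.000 -20.500 -175.500
1.500 0.000 -116.000
3.500 10.500 -152.500
3.500 10.500 -152.500
-35.000 13.000 -71.000
-34.500 -6.500 4.500


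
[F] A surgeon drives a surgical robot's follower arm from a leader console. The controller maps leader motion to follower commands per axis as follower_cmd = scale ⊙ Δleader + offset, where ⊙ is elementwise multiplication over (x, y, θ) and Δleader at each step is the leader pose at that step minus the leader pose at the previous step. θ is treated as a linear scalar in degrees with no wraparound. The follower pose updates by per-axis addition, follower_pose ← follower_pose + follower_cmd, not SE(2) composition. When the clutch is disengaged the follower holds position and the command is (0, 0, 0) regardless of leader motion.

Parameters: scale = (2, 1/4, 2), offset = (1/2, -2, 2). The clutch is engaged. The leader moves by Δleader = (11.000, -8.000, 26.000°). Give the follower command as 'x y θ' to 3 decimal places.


axis x: 2·11.000 + 1/2 = 22.500
axis y: 1/4·-8.000 + -2 = -4.000
axis θ: 2·26.000 + 2 = 54.000

22.500 -4.000 54.000
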